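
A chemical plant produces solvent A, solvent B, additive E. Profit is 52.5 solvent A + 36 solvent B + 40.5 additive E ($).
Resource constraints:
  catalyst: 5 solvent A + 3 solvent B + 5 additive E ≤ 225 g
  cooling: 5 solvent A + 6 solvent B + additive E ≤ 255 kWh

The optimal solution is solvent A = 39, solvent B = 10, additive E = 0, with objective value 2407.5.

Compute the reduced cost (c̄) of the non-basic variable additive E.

-6

At the optimum: catalyst uses 225 of 225 (binding); cooling uses 255 of 255 (binding).
Dual feasibility on the basic columns requires 5·y_catalyst + 5·y_cooling = 52.5, 3·y_catalyst + 6·y_cooling = 36.
Solving: y_catalyst = 9, y_cooling = 1.5.
Reduced cost of additive E: c₃ − yᵀa₃ = 40.5 − (9·5 + 1.5·1) = 40.5 − 46.5 = -6.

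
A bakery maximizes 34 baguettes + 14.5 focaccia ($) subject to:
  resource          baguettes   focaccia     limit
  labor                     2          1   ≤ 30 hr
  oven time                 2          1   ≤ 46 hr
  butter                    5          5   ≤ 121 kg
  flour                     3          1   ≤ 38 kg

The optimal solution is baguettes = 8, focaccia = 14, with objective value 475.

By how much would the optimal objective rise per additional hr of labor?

9.5

Binding: labor and flour. Non-binding: oven time (16 unused), butter (11 unused).
By complementary slackness, y = 0 for the non-binding constraints.
From A_Bᵀ y = c: 2·y_labor + 3·y_flour = 34; 1·y_labor + 1·y_flour = 14.5.
→ y_labor = 9.5 and y_flour = 5.
Shadow price of labor = 9.5.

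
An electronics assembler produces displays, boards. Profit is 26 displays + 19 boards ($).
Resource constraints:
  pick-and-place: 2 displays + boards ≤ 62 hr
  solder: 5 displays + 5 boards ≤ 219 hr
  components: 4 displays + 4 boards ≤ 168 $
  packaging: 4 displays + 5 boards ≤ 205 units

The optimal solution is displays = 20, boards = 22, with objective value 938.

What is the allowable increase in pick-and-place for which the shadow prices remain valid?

Binding constraints: pick-and-place, components. The basis is B = [[2,1],[4,4]] with det 4.
Per unit increase in pick-and-place, x* moves by d = (1, -1).
The basis stays optimal until boards reaches 0; allowable increase = 22 hr.

22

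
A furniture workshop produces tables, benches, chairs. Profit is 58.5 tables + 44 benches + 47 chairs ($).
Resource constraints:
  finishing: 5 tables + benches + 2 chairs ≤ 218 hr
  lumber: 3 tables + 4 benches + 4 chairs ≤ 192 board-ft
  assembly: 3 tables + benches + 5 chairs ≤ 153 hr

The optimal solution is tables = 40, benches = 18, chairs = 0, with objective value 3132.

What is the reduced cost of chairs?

Check each constraint at x*: finishing 218/218 (tight); lumber 192/192 (tight); assembly 138/153 (slack 15).
Since assembly is not tight, its dual is 0.
From A_Bᵀ y = c: 5·y_finishing + 3·y_lumber = 58.5; 1·y_finishing + 4·y_lumber = 44.
This yields shadow prices y_finishing = 6, y_lumber = 9.5.
Reduced cost of chairs: c₃ − yᵀa₃ = 47 − (6·2 + 9.5·4) = 47 − 50 = -3.

-3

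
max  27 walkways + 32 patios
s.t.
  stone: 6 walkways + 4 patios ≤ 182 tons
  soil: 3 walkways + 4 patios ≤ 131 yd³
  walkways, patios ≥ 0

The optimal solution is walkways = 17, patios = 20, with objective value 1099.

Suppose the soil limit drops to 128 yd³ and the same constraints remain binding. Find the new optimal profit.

1078

At the optimum: stone uses 182 of 182 (binding); soil uses 131 of 131 (binding).
From A_Bᵀ y = c: 6·y_stone + 3·y_soil = 27; 4·y_stone + 4·y_soil = 32.
This yields shadow prices y_stone = 1, y_soil = 7.
Δz = y_soil·Δb = 7 × (-3) = -21, so new z* = 1099 − 21 = 1078.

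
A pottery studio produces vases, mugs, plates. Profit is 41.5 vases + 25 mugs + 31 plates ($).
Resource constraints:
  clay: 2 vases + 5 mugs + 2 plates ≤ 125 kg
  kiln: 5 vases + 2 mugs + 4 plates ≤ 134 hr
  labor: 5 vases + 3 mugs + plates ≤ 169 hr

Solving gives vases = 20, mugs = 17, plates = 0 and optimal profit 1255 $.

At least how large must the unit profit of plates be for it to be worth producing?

34

At the optimum: clay uses 125 of 125 (binding); kiln uses 134 of 134 (binding); labor uses 151 of 169 (slack = 18).
Slack constraints have shadow price 0 (complementary slackness).
Dual feasibility on the basic columns requires 2·y_clay + 5·y_kiln = 41.5, 5·y_clay + 2·y_kiln = 25.
This yields shadow prices y_clay = 2, y_kiln = 7.5.
plates enters the basis when its profit ≥ yᵀa₃ = 2·2 + 7.5·4 = 34.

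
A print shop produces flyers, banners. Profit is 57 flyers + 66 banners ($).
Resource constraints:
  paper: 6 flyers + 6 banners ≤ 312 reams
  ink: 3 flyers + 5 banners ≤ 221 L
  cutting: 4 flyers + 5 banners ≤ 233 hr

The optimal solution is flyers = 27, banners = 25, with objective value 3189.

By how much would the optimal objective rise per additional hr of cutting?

At the optimum: paper uses 312 of 312 (binding); ink uses 206 of 221 (slack = 15); cutting uses 233 of 233 (binding).
Slack constraints have shadow price 0 (complementary slackness).
Dual feasibility on the basic columns requires 6·y_paper + 4·y_cutting = 57, 6·y_paper + 5·y_cutting = 66.
This yields shadow prices y_paper = 3.5, y_cutting = 9.
Shadow price of cutting = 9.

9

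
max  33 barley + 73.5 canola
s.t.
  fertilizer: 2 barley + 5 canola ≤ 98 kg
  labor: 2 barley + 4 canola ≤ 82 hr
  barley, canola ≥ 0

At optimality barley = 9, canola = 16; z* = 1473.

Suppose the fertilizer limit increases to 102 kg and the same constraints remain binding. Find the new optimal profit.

At the optimum: fertilizer uses 98 of 98 (binding); labor uses 82 of 82 (binding).
The binding rows give the dual system: 2·y_fertilizer + 2·y_labor = 33 and 5·y_fertilizer + 4·y_labor = 73.5.
Solving: y_fertilizer = 7.5, y_labor = 9.
Δz = y_fertilizer·Δb = 7.5 × (4) = 30, so new z* = 1473 + 30 = 1503.

1503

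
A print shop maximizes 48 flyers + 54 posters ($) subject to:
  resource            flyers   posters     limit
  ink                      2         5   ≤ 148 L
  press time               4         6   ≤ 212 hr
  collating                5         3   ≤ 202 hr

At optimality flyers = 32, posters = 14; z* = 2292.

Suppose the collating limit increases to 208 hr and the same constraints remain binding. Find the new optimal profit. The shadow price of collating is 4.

2316

Δb = 6, so new z* = 2292 + (4)·(6) = 2292 + 24 = 2316.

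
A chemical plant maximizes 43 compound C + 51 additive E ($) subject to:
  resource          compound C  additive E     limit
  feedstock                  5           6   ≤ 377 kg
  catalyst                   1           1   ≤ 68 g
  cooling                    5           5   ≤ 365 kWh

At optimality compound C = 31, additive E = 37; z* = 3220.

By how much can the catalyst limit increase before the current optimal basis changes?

Binding constraints: feedstock, catalyst. The basis is B = [[5,6],[1,1]] with det -1.
Per unit increase in catalyst, x* moves by d = (6, -5).
The basis stays optimal until cooling becomes binding; allowable increase = 5 g.

5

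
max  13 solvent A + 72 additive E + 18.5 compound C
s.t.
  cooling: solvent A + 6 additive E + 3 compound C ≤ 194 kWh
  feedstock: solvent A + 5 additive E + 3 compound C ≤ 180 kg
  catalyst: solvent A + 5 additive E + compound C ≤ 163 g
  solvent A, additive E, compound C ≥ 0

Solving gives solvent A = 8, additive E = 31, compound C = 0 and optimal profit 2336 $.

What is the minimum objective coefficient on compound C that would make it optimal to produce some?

27

Check each constraint at x*: cooling 194/194 (tight); feedstock 163/180 (slack 17); catalyst 163/163 (tight).
Slack constraints have shadow price 0 (complementary slackness).
Dual feasibility on the basic columns requires 1·y_cooling + 1·y_catalyst = 13, 6·y_cooling + 5·y_catalyst = 72.
Solving: y_cooling = 7, y_catalyst = 6.
compound C enters the basis when its profit ≥ yᵀa₃ = 7·3 + 6·1 = 27.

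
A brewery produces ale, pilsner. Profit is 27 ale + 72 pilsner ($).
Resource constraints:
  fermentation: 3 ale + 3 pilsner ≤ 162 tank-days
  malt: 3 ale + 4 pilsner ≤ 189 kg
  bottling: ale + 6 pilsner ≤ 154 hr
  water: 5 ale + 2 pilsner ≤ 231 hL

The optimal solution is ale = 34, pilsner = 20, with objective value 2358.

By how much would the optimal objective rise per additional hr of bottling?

Check each constraint at x*: fermentation 162/162 (tight); malt 182/189 (slack 7); bottling 154/154 (tight); water 210/231 (slack 21).
By complementary slackness, y = 0 for the non-binding constraints.
The binding rows give the dual system: 3·y_fermentation + 1·y_bottling = 27 and 3·y_fermentation + 6·y_bottling = 72.
→ y_fermentation = 6 and y_bottling = 9.
Shadow price of bottling = 9.

9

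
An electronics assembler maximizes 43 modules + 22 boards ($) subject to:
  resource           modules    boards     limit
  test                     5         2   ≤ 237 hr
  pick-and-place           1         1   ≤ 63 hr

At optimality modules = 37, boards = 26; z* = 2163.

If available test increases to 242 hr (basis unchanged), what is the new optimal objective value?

2198

Both test and pick-and-place are binding at x*.
Dual feasibility on the basic columns requires 5·y_test + 1·y_pick-and-place = 43, 2·y_test + 1·y_pick-and-place = 22.
Solving: y_test = 7, y_pick-and-place = 8.
Δz = y_test·Δb = 7 × (5) = 35, so new z* = 2163 + 35 = 2198.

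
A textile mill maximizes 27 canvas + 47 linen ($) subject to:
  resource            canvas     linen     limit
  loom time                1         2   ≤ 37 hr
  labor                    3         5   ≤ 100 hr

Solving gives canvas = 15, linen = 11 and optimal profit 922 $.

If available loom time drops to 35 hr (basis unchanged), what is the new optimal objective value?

At the optimum: loom time uses 37 of 37 (binding); labor uses 100 of 100 (binding).
Dual feasibility on the basic columns requires 1·y_loom time + 3·y_labor = 27, 2·y_loom time + 5·y_labor = 47.
Solving: y_loom time = 6, y_labor = 7.
Δz = y_loom time·Δb = 6 × (-2) = -12, so new z* = 922 − 12 = 910.

910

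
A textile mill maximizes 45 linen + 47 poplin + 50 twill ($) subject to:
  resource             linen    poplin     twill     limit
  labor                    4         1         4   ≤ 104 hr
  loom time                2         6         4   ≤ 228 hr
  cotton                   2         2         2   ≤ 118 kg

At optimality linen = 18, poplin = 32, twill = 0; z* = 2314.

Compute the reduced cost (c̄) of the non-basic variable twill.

Binding: labor and loom time. Non-binding: cotton (18 unused).
Slack constraints have shadow price 0 (complementary slackness).
From A_Bᵀ y = c: 4·y_labor + 2·y_loom time = 45; 1·y_labor + 6·y_loom time = 47.
Solving: y_labor = 8, y_loom time = 6.5.
Reduced cost of twill: c₃ − yᵀa₃ = 50 − (8·4 + 6.5·4) = 50 − 58 = -8.

-8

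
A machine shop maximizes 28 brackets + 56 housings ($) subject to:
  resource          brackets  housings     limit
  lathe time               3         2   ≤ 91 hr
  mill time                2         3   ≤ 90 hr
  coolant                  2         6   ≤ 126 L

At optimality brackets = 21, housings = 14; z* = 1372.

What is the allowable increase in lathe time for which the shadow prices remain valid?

Binding constraints: lathe time, coolant. The basis is B = [[3,2],[2,6]] with det 14.
Per unit increase in lathe time, x* moves by d = (0.4286, -0.1429).
The basis stays optimal until mill time becomes binding; allowable increase = 14 hr.

14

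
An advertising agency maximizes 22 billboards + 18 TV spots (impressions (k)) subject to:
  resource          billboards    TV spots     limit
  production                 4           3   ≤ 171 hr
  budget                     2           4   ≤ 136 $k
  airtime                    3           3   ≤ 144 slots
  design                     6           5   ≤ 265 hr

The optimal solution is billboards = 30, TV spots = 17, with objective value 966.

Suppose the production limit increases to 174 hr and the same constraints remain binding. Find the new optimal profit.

969

At the optimum: production uses 171 of 171 (binding); budget uses 128 of 136 (slack = 8); airtime uses 141 of 144 (slack = 3); design uses 265 of 265 (binding).
Since budget, airtime are not tight, their duals are 0.
From A_Bᵀ y = c: 4·y_production + 6·y_design = 22; 3·y_production + 5·y_design = 18.
→ y_production = 1 and y_design = 3.
Δz = y_production·Δb = 1 × (3) = 3, so new z* = 966 + 3 = 969.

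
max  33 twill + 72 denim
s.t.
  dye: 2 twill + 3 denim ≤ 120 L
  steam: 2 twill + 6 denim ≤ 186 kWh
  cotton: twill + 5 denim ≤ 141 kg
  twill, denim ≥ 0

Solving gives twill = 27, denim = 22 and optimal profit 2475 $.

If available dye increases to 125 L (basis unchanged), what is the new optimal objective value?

At the optimum: dye uses 120 of 120 (binding); steam uses 186 of 186 (binding); cotton uses 137 of 141 (slack = 4).
Slack constraints have shadow price 0 (complementary slackness).
The binding rows give the dual system: 2·y_dye + 2·y_steam = 33 and 3·y_dye + 6·y_steam = 72.
This yields shadow prices y_dye = 9, y_steam = 7.5.
Δz = y_dye·Δb = 9 × (5) = 45, so new z* = 2475 + 45 = 2520.

2520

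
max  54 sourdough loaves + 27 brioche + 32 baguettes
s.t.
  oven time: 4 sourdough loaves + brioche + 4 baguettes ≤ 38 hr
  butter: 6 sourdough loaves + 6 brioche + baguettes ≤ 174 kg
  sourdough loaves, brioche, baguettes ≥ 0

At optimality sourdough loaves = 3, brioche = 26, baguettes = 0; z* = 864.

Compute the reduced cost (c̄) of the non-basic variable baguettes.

At the optimum: oven time uses 38 of 38 (binding); butter uses 174 of 174 (binding).
The binding rows give the dual system: 4·y_oven time + 6·y_butter = 54 and 1·y_oven time + 6·y_butter = 27.
→ y_oven time = 9 and y_butter = 3.
Reduced cost of baguettes: c₃ − yᵀa₃ = 32 − (9·4 + 3·1) = 32 − 39 = -7.

-7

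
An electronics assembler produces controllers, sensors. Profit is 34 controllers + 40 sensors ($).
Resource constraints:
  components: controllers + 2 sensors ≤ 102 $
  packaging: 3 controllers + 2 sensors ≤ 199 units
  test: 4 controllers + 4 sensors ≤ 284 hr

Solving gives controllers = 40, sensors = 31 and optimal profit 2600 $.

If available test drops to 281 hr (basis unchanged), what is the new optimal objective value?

Check each constraint at x*: components 102/102 (tight); packaging 182/199 (slack 17); test 284/284 (tight).
By complementary slackness, y = 0 for the non-binding constraint.
Dual feasibility on the basic columns requires 1·y_components + 4·y_test = 34, 2·y_components + 4·y_test = 40.
This yields shadow prices y_components = 6, y_test = 7.
Δz = y_test·Δb = 7 × (-3) = -21, so new z* = 2600 − 21 = 2579.

2579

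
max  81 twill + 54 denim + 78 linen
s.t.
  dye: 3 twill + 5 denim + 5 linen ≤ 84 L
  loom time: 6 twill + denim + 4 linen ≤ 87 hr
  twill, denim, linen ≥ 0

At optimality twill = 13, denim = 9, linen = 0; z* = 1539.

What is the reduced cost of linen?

Both dye and loom time are binding at x*.
Dual feasibility on the basic columns requires 3·y_dye + 6·y_loom time = 81, 5·y_dye + 1·y_loom time = 54.
Solving: y_dye = 9, y_loom time = 9.
Reduced cost of linen: c₃ − yᵀa₃ = 78 − (9·5 + 9·4) = 78 − 81 = -3.

-3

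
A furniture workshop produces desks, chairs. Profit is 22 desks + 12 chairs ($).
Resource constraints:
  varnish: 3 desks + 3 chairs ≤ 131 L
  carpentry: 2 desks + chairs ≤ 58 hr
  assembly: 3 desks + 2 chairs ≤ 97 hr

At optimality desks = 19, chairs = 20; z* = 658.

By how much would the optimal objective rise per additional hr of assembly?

2

At the optimum: varnish uses 117 of 131 (slack = 14); carpentry uses 58 of 58 (binding); assembly uses 97 of 97 (binding).
Since varnish is not tight, its dual is 0.
From A_Bᵀ y = c: 2·y_carpentry + 3·y_assembly = 22; 1·y_carpentry + 2·y_assembly = 12.
→ y_carpentry = 8 and y_assembly = 2.
Shadow price of assembly = 2.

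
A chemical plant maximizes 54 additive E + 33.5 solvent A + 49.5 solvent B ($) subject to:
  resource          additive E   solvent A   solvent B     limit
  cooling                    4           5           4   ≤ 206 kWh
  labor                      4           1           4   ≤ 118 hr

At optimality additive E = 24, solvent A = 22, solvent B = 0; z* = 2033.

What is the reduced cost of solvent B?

Check each constraint at x*: cooling 206/206 (tight); labor 118/118 (tight).
Dual feasibility on the basic columns requires 4·y_cooling + 4·y_labor = 54, 5·y_cooling + 1·y_labor = 33.5.
→ y_cooling = 5 and y_labor = 8.5.
Reduced cost of solvent B: c₃ − yᵀa₃ = 49.5 − (5·4 + 8.5·4) = 49.5 − 54 = -4.5.

-4.5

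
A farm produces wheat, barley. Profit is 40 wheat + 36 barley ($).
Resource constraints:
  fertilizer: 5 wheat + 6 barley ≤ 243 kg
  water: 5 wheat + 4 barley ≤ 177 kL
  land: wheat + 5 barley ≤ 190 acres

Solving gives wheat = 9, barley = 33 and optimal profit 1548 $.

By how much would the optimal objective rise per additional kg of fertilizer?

2

At the optimum: fertilizer uses 243 of 243 (binding); water uses 177 of 177 (binding); land uses 174 of 190 (slack = 16).
By complementary slackness, y = 0 for the non-binding constraint.
From A_Bᵀ y = c: 5·y_fertilizer + 5·y_water = 40; 6·y_fertilizer + 4·y_water = 36.
→ y_fertilizer = 2 and y_water = 6.
Shadow price of fertilizer = 2.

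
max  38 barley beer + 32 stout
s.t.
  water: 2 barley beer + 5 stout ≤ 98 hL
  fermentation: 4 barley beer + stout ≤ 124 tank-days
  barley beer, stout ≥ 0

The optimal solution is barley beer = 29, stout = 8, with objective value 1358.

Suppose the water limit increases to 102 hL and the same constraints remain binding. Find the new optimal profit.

Both water and fermentation are binding at x*.
From A_Bᵀ y = c: 2·y_water + 4·y_fermentation = 38; 5·y_water + 1·y_fermentation = 32.
This yields shadow prices y_water = 5, y_fermentation = 7.
Δz = y_water·Δb = 5 × (4) = 20, so new z* = 1358 + 20 = 1378.

1378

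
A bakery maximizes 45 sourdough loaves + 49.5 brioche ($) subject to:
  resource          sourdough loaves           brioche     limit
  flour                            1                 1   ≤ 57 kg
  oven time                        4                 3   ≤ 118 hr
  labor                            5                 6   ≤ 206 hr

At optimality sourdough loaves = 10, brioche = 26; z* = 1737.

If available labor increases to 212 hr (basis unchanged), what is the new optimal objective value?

1779

Binding: oven time and labor. Non-binding: flour (21 unused).
By complementary slackness, y = 0 for the non-binding constraint.
The binding rows give the dual system: 4·y_oven time + 5·y_labor = 45 and 3·y_oven time + 6·y_labor = 49.5.
→ y_oven time = 2.5 and y_labor = 7.
Δz = y_labor·Δb = 7 × (6) = 42, so new z* = 1737 + 42 = 1779.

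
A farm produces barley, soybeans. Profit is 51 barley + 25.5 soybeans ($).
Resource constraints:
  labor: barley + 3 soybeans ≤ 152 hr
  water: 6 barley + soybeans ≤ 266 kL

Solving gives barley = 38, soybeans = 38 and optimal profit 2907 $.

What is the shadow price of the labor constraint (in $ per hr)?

Both labor and water are binding at x*.
Dual feasibility on the basic columns requires 1·y_labor + 6·y_water = 51, 3·y_labor + 1·y_water = 25.5.
Solving: y_labor = 6, y_water = 7.5.
Shadow price of labor = 6.

6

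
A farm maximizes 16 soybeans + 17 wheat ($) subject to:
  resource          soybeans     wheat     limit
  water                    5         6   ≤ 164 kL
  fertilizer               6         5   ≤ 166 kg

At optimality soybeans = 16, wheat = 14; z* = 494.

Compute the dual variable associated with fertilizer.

At the optimum: water uses 164 of 164 (binding); fertilizer uses 166 of 166 (binding).
The binding rows give the dual system: 5·y_water + 6·y_fertilizer = 16 and 6·y_water + 5·y_fertilizer = 17.
This yields shadow prices y_water = 2, y_fertilizer = 1.
Shadow price of fertilizer = 1.

1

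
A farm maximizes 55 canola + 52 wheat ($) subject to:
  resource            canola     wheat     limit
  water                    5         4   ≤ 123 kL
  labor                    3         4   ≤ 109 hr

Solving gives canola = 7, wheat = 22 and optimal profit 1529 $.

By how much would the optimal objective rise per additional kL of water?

Both water and labor are binding at x*.
Dual feasibility on the basic columns requires 5·y_water + 3·y_labor = 55, 4·y_water + 4·y_labor = 52.
This yields shadow prices y_water = 8, y_labor = 5.
Shadow price of water = 8.

8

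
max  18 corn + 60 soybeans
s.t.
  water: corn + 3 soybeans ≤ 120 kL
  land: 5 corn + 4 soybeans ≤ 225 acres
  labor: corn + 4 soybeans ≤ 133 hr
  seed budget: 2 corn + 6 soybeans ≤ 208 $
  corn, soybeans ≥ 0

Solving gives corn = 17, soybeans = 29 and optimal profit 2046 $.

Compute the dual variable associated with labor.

6

Check each constraint at x*: water 104/120 (slack 16); land 201/225 (slack 24); labor 133/133 (tight); seed budget 208/208 (tight).
By complementary slackness, y = 0 for the non-binding constraints.
Dual feasibility on the basic columns requires 1·y_labor + 2·y_seed budget = 18, 4·y_labor + 6·y_seed budget = 60.
→ y_labor = 6 and y_seed budget = 6.
Shadow price of labor = 6.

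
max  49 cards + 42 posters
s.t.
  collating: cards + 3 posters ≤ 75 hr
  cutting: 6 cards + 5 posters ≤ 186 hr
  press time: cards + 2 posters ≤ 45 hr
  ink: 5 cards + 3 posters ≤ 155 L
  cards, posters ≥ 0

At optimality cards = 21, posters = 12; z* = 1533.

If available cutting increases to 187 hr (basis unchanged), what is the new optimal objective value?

1541

Check each constraint at x*: collating 57/75 (slack 18); cutting 186/186 (tight); press time 45/45 (tight); ink 141/155 (slack 14).
By complementary slackness, y = 0 for the non-binding constraints.
Dual feasibility on the basic columns requires 6·y_cutting + 1·y_press time = 49, 5·y_cutting + 2·y_press time = 42.
→ y_cutting = 8 and y_press time = 1.
Δz = y_cutting·Δb = 8 × (1) = 8, so new z* = 1533 + 8 = 1541.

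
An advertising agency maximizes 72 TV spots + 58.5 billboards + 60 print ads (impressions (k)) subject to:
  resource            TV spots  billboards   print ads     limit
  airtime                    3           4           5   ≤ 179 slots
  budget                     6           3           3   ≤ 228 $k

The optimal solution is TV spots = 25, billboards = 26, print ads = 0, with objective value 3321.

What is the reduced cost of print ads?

Both airtime and budget are binding at x*.
The binding rows give the dual system: 3·y_airtime + 6·y_budget = 72 and 4·y_airtime + 3·y_budget = 58.5.
This yields shadow prices y_airtime = 9, y_budget = 7.5.
Reduced cost of print ads: c₃ − yᵀa₃ = 60 − (9·5 + 7.5·3) = 60 − 67.5 = -7.5.

-7.5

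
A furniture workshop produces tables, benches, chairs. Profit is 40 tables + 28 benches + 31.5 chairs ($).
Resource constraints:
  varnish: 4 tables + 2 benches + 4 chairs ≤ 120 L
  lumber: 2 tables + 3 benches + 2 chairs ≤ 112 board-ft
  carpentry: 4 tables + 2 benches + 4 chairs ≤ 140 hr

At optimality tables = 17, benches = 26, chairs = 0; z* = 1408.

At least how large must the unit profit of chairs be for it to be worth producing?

40

At the optimum: varnish uses 120 of 120 (binding); lumber uses 112 of 112 (binding); carpentry uses 120 of 140 (slack = 20).
By complementary slackness, y = 0 for the non-binding constraint.
From A_Bᵀ y = c: 4·y_varnish + 2·y_lumber = 40; 2·y_varnish + 3·y_lumber = 28.
Solving: y_varnish = 8, y_lumber = 4.
chairs enters the basis when its profit ≥ yᵀa₃ = 8·4 + 4·2 = 40.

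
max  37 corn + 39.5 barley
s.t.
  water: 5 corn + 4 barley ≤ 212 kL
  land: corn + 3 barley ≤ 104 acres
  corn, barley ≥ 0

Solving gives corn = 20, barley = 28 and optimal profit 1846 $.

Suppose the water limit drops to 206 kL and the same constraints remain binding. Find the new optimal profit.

1807

Both water and land are binding at x*.
The binding rows give the dual system: 5·y_water + 1·y_land = 37 and 4·y_water + 3·y_land = 39.5.
This yields shadow prices y_water = 6.5, y_land = 4.5.
Δz = y_water·Δb = 6.5 × (-6) = -39, so new z* = 1846 − 39 = 1807.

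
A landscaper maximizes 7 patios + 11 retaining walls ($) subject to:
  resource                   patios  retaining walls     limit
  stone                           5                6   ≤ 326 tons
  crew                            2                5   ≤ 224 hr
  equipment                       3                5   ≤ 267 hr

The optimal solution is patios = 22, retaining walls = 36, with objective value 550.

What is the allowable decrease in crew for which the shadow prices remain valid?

Binding constraints: stone, crew. The basis is B = [[5,6],[2,5]] with det 13.
Per unit decrease in crew, x* moves by d = (0.4615, -0.3846).
The basis stays optimal until retaining walls reaches 0; allowable decrease = 93.6 hr.

93.6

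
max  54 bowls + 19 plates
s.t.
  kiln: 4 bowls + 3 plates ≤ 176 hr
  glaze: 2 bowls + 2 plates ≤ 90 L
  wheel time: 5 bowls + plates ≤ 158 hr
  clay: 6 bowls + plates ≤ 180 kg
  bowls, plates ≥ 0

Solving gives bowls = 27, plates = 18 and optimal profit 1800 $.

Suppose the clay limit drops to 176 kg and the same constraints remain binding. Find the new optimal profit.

1772

At the optimum: kiln uses 162 of 176 (slack = 14); glaze uses 90 of 90 (binding); wheel time uses 153 of 158 (slack = 5); clay uses 180 of 180 (binding).
Slack constraints have shadow price 0 (complementary slackness).
Dual feasibility on the basic columns requires 2·y_glaze + 6·y_clay = 54, 2·y_glaze + 1·y_clay = 19.
→ y_glaze = 6 and y_clay = 7.
Δz = y_clay·Δb = 7 × (-4) = -28, so new z* = 1800 − 28 = 1772.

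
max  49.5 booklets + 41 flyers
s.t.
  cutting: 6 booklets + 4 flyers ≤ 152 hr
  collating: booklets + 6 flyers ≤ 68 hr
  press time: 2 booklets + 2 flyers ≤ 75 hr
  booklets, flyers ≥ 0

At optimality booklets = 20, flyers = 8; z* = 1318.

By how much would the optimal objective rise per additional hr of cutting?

8

Binding: cutting and collating. Non-binding: press time (19 unused).
By complementary slackness, y = 0 for the non-binding constraint.
From A_Bᵀ y = c: 6·y_cutting + 1·y_collating = 49.5; 4·y_cutting + 6·y_collating = 41.
Solving: y_cutting = 8, y_collating = 1.5.
Shadow price of cutting = 8.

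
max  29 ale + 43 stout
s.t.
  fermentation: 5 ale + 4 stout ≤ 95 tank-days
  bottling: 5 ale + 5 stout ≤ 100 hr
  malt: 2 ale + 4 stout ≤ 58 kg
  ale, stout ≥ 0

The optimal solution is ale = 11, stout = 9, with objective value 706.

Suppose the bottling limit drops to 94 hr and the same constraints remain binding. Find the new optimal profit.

Check each constraint at x*: fermentation 91/95 (slack 4); bottling 100/100 (tight); malt 58/58 (tight).
By complementary slackness, y = 0 for the non-binding constraint.
The binding rows give the dual system: 5·y_bottling + 2·y_malt = 29 and 5·y_bottling + 4·y_malt = 43.
Solving: y_bottling = 3, y_malt = 7.
Δz = y_bottling·Δb = 3 × (-6) = -18, so new z* = 706 − 18 = 688.

688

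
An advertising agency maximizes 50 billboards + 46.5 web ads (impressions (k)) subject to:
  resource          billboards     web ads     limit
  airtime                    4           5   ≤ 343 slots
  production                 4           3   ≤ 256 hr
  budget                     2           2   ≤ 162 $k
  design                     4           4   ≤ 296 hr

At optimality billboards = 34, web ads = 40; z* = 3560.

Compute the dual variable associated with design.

9

Binding: production and design. Non-binding: airtime (7 unused), budget (14 unused).
Slack constraints have shadow price 0 (complementary slackness).
The binding rows give the dual system: 4·y_production + 4·y_design = 50 and 3·y_production + 4·y_design = 46.5.
This yields shadow prices y_production = 3.5, y_design = 9.
Shadow price of design = 9.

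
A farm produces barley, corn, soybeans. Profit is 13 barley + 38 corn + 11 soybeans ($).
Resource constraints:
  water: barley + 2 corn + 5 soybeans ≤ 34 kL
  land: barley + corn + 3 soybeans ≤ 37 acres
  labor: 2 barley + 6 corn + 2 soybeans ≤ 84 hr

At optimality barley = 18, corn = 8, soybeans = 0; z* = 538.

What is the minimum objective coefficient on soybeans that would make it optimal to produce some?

17

Check each constraint at x*: water 34/34 (tight); land 26/37 (slack 11); labor 84/84 (tight).
Since land is not tight, its dual is 0.
From A_Bᵀ y = c: 1·y_water + 2·y_labor = 13; 2·y_water + 6·y_labor = 38.
Solving: y_water = 1, y_labor = 6.
soybeans enters the basis when its profit ≥ yᵀa₃ = 1·5 + 6·2 = 17.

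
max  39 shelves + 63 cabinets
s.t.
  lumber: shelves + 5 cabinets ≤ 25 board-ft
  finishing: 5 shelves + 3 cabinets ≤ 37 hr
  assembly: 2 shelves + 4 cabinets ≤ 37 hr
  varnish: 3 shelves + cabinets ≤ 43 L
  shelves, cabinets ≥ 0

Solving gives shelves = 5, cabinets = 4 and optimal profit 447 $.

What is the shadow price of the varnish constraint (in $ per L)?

0

At the optimum: lumber uses 25 of 25 (binding); finishing uses 37 of 37 (binding); assembly uses 26 of 37 (slack = 11); varnish uses 19 of 43 (slack = 24).
By complementary slackness, y = 0 for the non-binding constraints.
The binding rows give the dual system: 1·y_lumber + 5·y_finishing = 39 and 5·y_lumber + 3·y_finishing = 63.
This yields shadow prices y_lumber = 9, y_finishing = 6.
Shadow price of varnish = 0.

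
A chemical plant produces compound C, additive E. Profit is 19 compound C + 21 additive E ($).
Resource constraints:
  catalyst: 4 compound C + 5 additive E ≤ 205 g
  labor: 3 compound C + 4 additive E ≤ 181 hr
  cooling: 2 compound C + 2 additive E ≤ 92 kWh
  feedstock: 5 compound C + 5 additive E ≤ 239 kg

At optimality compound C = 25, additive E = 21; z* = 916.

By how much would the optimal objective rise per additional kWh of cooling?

5.5

Binding: catalyst and cooling. Non-binding: labor (22 unused), feedstock (9 unused).
Since labor, feedstock are not tight, their duals are 0.
From A_Bᵀ y = c: 4·y_catalyst + 2·y_cooling = 19; 5·y_catalyst + 2·y_cooling = 21.
Solving: y_catalyst = 2, y_cooling = 5.5.
Shadow price of cooling = 5.5.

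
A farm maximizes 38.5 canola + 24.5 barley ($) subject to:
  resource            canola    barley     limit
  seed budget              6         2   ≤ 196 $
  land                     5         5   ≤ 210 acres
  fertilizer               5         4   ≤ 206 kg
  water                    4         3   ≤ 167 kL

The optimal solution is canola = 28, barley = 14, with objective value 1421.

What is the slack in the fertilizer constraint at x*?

10

fertilizer used = 5·28 + 4·14 = 196; slack = 206 − 196 = 10.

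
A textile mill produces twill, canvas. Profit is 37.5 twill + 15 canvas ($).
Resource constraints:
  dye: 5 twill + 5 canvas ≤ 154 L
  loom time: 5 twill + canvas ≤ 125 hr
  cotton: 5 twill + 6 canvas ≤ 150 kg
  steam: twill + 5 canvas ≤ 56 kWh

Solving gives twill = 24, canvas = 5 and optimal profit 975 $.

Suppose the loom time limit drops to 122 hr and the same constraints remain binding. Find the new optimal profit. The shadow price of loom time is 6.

957

Δb = -3, so new z* = 975 + (6)·(-3) = 975 − 18 = 957.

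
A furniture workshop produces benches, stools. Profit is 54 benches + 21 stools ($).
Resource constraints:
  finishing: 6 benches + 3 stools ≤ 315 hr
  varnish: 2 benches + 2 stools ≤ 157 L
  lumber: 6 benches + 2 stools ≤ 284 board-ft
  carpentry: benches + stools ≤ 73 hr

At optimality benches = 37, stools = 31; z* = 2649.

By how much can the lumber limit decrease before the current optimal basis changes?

10

Binding constraints: finishing, lumber. The basis is B = [[6,3],[6,2]] with det -6.
Per unit decrease in lumber, x* moves by d = (-0.5, 1).
The basis stays optimal until carpentry becomes binding; allowable decrease = 10 board-ft.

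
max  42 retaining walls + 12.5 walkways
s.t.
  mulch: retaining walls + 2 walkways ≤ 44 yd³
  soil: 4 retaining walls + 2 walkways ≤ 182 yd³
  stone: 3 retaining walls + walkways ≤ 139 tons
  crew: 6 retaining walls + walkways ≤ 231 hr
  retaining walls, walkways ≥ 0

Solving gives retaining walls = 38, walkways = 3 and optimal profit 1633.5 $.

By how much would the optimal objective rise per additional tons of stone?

0

Binding: mulch and crew. Non-binding: soil (24 unused), stone (22 unused).
By complementary slackness, y = 0 for the non-binding constraints.
Dual feasibility on the basic columns requires 1·y_mulch + 6·y_crew = 42, 2·y_mulch + 1·y_crew = 12.5.
This yields shadow prices y_mulch = 3, y_crew = 6.5.
Shadow price of stone = 0.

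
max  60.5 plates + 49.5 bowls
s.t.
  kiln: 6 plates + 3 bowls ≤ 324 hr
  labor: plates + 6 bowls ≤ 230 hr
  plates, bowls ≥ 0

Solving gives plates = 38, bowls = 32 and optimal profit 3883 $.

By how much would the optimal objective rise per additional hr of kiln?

9.5

Check each constraint at x*: kiln 324/324 (tight); labor 230/230 (tight).
Dual feasibility on the basic columns requires 6·y_kiln + 1·y_labor = 60.5, 3·y_kiln + 6·y_labor = 49.5.
→ y_kiln = 9.5 and y_labor = 3.5.
Shadow price of kiln = 9.5.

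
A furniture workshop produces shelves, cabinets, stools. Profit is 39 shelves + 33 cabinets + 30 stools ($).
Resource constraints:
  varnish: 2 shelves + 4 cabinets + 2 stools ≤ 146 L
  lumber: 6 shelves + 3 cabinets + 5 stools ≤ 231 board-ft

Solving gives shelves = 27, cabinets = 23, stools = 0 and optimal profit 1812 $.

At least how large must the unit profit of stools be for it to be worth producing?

At the optimum: varnish uses 146 of 146 (binding); lumber uses 231 of 231 (binding).
From A_Bᵀ y = c: 2·y_varnish + 6·y_lumber = 39; 4·y_varnish + 3·y_lumber = 33.
This yields shadow prices y_varnish = 4.5, y_lumber = 5.
stools enters the basis when its profit ≥ yᵀa₃ = 4.5·2 + 5·5 = 34.

34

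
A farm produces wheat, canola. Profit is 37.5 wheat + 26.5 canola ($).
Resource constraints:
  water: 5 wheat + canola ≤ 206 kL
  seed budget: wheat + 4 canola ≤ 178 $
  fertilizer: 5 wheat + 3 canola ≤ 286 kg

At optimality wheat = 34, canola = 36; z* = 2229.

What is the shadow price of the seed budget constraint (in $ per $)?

Check each constraint at x*: water 206/206 (tight); seed budget 178/178 (tight); fertilizer 278/286 (slack 8).
By complementary slackness, y = 0 for the non-binding constraint.
The binding rows give the dual system: 5·y_water + 1·y_seed budget = 37.5 and 1·y_water + 4·y_seed budget = 26.5.
→ y_water = 6.5 and y_seed budget = 5.
Shadow price of seed budget = 5.

5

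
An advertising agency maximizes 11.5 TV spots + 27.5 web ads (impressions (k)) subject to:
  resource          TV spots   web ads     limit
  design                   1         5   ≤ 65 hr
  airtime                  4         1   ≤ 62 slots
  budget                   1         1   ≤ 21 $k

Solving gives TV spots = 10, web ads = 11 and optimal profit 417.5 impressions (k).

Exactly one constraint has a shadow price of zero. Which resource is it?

airtime

design: 65/65 (binding)
airtime: 51/62 (slack 11)
budget: 21/21 (binding)
By complementary slackness, a constraint with positive slack has shadow price 0 → airtime.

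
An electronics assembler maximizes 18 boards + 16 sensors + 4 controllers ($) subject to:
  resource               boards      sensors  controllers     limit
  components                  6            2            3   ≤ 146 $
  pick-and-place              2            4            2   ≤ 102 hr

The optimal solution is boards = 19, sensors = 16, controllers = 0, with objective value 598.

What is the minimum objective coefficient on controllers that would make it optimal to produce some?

12

At the optimum: components uses 146 of 146 (binding); pick-and-place uses 102 of 102 (binding).
Dual feasibility on the basic columns requires 6·y_components + 2·y_pick-and-place = 18, 2·y_components + 4·y_pick-and-place = 16.
This yields shadow prices y_components = 2, y_pick-and-place = 3.
controllers enters the basis when its profit ≥ yᵀa₃ = 2·3 + 3·2 = 12.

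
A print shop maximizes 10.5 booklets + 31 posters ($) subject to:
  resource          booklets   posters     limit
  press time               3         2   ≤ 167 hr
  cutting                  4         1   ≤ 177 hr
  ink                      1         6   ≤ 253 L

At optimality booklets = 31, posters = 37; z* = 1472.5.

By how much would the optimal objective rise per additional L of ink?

Binding: press time and ink. Non-binding: cutting (16 unused).
Slack constraints have shadow price 0 (complementary slackness).
From A_Bᵀ y = c: 3·y_press time + 1·y_ink = 10.5; 2·y_press time + 6·y_ink = 31.
→ y_press time = 2 and y_ink = 4.5.
Shadow price of ink = 4.5.

4.5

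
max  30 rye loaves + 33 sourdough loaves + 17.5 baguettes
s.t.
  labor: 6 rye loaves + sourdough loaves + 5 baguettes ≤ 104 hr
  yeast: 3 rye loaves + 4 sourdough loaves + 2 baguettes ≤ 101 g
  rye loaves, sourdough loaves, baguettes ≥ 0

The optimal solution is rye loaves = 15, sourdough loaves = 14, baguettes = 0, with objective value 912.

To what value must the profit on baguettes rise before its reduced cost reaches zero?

21

At the optimum: labor uses 104 of 104 (binding); yeast uses 101 of 101 (binding).
From A_Bᵀ y = c: 6·y_labor + 3·y_yeast = 30; 1·y_labor + 4·y_yeast = 33.
This yields shadow prices y_labor = 1, y_yeast = 8.
baguettes enters the basis when its profit ≥ yᵀa₃ = 1·5 + 8·2 = 21.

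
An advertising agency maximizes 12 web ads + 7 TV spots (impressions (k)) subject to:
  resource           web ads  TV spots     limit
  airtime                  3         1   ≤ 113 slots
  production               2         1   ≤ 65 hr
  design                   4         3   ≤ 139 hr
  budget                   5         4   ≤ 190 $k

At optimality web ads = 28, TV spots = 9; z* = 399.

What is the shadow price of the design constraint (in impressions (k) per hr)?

Check each constraint at x*: airtime 93/113 (slack 20); production 65/65 (tight); design 139/139 (tight); budget 176/190 (slack 14).
Since airtime, budget are not tight, their duals are 0.
The binding rows give the dual system: 2·y_production + 4·y_design = 12 and 1·y_production + 3·y_design = 7.
This yields shadow prices y_production = 4, y_design = 1.
Shadow price of design = 1.

1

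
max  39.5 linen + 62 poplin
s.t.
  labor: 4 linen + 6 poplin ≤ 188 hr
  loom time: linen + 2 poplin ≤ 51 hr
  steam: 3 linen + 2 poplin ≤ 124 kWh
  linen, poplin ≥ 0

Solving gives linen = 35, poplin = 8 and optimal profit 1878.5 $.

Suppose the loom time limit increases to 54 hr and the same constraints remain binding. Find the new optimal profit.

1895

At the optimum: labor uses 188 of 188 (binding); loom time uses 51 of 51 (binding); steam uses 121 of 124 (slack = 3).
By complementary slackness, y = 0 for the non-binding constraint.
Dual feasibility on the basic columns requires 4·y_labor + 1·y_loom time = 39.5, 6·y_labor + 2·y_loom time = 62.
This yields shadow prices y_labor = 8.5, y_loom time = 5.5.
Δz = y_loom time·Δb = 5.5 × (3) = 16.5, so new z* = 1878.5 + 16.5 = 1895.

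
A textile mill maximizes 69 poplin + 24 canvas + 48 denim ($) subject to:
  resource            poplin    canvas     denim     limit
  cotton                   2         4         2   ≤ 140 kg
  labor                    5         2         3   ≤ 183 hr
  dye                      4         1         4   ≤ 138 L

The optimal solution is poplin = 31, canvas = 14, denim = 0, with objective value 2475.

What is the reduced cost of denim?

Binding: labor and dye. Non-binding: cotton (22 unused).
Slack constraints have shadow price 0 (complementary slackness).
The binding rows give the dual system: 5·y_labor + 4·y_dye = 69 and 2·y_labor + 1·y_dye = 24.
This yields shadow prices y_labor = 9, y_dye = 6.
Reduced cost of denim: c₃ − yᵀa₃ = 48 − (9·3 + 6·4) = 48 − 51 = -3.

-3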